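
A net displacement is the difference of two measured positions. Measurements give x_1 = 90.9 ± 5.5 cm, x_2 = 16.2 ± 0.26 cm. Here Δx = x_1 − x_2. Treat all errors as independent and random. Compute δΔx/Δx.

0.0737

Δx is a linear combination, so absolute uncertainties add in quadrature:
  (δx_1)² = 30.2;  (δx_2)² = 0.0676
δΔx = √(30.3) = 5.51 cm
Δx = 74.7 cm, so δΔx/Δx = 5.51/74.7 = 0.0737.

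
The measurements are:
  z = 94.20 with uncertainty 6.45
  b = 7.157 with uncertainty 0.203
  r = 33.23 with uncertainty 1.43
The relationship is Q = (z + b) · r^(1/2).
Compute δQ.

39.3

Let u = z + b = 101.4. δu = √(δz² + δb²) = √(41.6 + 0.0412) = 6.45, so δu/u = 0.0637.
Q is then a monomial in u, r:
δQ/Q = √((δu/u)² + (½·δr/r)²) = √(0.00405 + 0.000463) = 0.0672
Q = 584.3, so δQ = 0.0672 × 584.3 = 39.3.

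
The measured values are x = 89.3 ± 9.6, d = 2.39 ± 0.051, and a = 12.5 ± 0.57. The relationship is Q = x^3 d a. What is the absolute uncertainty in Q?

6.94e+06

For a monomial Q ∝ x^3, d, a, fractional errors add in quadrature:
  (3·δx/x)² = (3×0.108)² = 0.104;  (1·δd/d)² = (1×0.0213)² = 0.000455;  (1·δa/a)² = (1×0.0456)² = 0.00208
δQ/Q = √(0.107) = 0.326
Q = 2.13e+07, so δQ = 0.326 × 2.13e+07 = 6.94e+06.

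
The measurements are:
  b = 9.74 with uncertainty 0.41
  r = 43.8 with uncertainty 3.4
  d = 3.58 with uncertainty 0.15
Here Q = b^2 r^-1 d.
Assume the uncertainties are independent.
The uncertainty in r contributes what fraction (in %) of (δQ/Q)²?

(δQ/Q)² = (2·δb/b)² + (-1·δr/r)² + (1·δd/d)²
  b term: (2×0.0421)² = 0.00709
  r term: (-1×0.0776)² = 0.00603
  d term: (1×0.0419)² = 0.00176
Total = 0.0149. Share from r = 0.00603/0.0149 = 0.405.

40.5%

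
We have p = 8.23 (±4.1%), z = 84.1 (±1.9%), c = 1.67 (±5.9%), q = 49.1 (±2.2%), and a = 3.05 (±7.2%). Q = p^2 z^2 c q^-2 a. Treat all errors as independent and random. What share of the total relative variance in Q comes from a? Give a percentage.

(δQ/Q)² = (2·δp/p)² + (2·δz/z)² + (1·δc/c)² + (-2·δq/q)² + (1·δa/a)²
  p term: (2×0.0410)² = 0.00672
  z term: (2×0.0190)² = 0.00144
  c term: (1×0.0590)² = 0.00348
  q term: (-2×0.0220)² = 0.00194
  a term: (1×0.0720)² = 0.00518
Total = 0.0188. Share from a = 0.00518/0.0188 = 0.276.

27.6%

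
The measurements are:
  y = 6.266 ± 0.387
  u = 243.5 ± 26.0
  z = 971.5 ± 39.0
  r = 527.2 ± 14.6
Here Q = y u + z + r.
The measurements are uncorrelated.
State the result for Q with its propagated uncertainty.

3024 ± 193

Let p = y·u = 1526. δp/p = √((1·δy/y)² + (1·δu/u)²) = √(0.00381 + 0.0114) = 0.123, so δp = 188.
Q = p + z + r: δQ = √(δp² + δz² + δr²) = √(35400 + 1520 + 213) = 193
Q = 3024.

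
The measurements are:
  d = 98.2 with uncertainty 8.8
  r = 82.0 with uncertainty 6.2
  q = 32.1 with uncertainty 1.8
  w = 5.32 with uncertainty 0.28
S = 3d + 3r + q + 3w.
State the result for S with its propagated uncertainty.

Each term contributes (cᵢ δxᵢ)² to (δS)²:
  (3·δd)² = 697;  (3·δr)² = 346;  (δq)² = 3.24;  (3·δw)² = 0.706
δS = √(1050) = 32.4
S = 589.

589 ± 32.4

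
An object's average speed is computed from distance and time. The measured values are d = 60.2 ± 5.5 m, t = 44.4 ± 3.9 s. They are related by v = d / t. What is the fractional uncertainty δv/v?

0.127

Since v is a product/quotient, work with relative uncertainties:
  (1·δd/d)² = (1×0.0914)² = 0.00835;  (-1·δt/t)² = (-1×0.0878)² = 0.00772
δv/v = √(0.0161) = 0.127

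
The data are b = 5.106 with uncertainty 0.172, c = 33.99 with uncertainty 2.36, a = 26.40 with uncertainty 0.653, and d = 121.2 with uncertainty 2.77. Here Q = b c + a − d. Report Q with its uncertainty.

78.75 ± 13.7

Let p = b·c = 173.6. δp/p = √((1·δb/b)² + (1·δc/c)²) = √(0.00113 + 0.00482) = 0.0772, so δp = 13.4.
Q = p + a − d: δQ = √(δp² + δa² + δd²) = √(179 + 0.426 + 7.67) = 13.7
Q = 78.75.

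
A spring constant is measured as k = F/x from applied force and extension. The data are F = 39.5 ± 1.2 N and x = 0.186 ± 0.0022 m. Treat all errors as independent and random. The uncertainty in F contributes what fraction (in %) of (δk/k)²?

86.8%

(δk/k)² = (1·δF/F)² + (-1·δx/x)²
  F term: (1×0.0304)² = 0.000923
  x term: (-1×0.0118)² = 0.000140
Total = 0.00106. Share from F = 0.000923/0.00106 = 0.868.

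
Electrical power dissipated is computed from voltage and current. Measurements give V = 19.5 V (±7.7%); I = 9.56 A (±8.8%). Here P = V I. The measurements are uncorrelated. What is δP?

21.8 W

Relative error in a monomial: (δP/P)² = Σ (nᵢ · δxᵢ/xᵢ)².
  (1·δV/V)² = (1×0.0770)² = 0.00593;  (1·δI/I)² = (1×0.0880)² = 0.00774
δP/P = √(0.0137) = 0.117
P = 186 W, so δP = 0.117 × 186 = 21.8 W.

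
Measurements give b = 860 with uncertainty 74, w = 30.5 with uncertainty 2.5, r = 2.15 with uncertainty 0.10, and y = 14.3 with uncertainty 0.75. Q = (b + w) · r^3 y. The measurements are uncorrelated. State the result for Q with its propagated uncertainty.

Let u = b + w = 890. δu = √(δb² + δw²) = √(5480 + 6.25) = 74.0, so δu/u = 0.0831.
Q is then a monomial in u, r, y:
δQ/Q = √((δu/u)² + (3·δr/r)² + (1·δy/y)²) = √(0.00691 + 0.0195 + 0.00275) = 0.171
Q = 1.27e+05, so δQ = 0.171 × 1.27e+05 = 21600.

(1.27 ± 0.216) × 10^5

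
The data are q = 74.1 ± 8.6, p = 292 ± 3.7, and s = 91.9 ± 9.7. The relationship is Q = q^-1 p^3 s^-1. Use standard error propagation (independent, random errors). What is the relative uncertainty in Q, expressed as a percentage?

Each factor contributes (exponent × relative error)² to (δQ/Q)²:
  (-1·δq/q)² = (-1×0.116)² = 0.0135;  (3·δp/p)² = (3×0.0127)² = 0.00145;  (-1·δs/s)² = (-1×0.106)² = 0.0111
δQ/Q = √(0.0261) = 0.161

16.1%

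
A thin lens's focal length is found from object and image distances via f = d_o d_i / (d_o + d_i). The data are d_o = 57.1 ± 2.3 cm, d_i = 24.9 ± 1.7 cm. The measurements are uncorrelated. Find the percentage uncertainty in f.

∂f/∂d_o = (d_i/(d_o+d_i))² = 0.0922;  ∂f/∂d_i = (d_o/(d_o+d_i))² = 0.485
δf = √((∂f/∂d_o · δd_o)² + (∂f/∂d_i · δd_i)²) = √(0.0450 + 0.679) = 0.851 cm
f = 17.3 cm, so δf/f = 0.851/17.3 = 0.0491.

4.91%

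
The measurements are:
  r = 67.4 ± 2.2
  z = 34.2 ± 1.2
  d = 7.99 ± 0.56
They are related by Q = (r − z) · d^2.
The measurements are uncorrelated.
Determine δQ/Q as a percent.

15.9%

Let u = r − z = 33.2. δu = √(δr² + δz²) = √(4.84 + 1.44) = 2.51, so δu/u = 0.0755.
Q is then a monomial in u, d:
δQ/Q = √((δu/u)² + (2·δd/d)²) = √(0.00570 + 0.0196) = 0.159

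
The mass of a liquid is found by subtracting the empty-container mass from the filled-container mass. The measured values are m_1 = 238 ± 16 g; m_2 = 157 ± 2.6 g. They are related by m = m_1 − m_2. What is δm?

Absolute uncertainties add in quadrature for a linear combination:
  (δm_1)² = 256;  (δm_2)² = 6.76
δm = √(263) = 16.2 g

16.2 g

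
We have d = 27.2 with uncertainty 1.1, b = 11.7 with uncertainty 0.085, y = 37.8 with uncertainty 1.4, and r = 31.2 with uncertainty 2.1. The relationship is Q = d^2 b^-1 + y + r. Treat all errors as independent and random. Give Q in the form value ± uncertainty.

132 ± 5.72

Let p = d^2·b^-1 = 63.2. δp/p = √((2·δd/d)² + (-1·δb/b)²) = √(0.00654 + 5.28e-05) = 0.0812, so δp = 5.14.
Q = p + y + r: δQ = √(δp² + δy² + δr²) = √(26.4 + 1.96 + 4.41) = 5.72
Q = 132.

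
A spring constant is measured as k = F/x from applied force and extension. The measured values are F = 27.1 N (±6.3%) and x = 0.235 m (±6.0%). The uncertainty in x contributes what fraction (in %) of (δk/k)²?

(δk/k)² = (1·δF/F)² + (-1·δx/x)²
  F term: (1×0.0630)² = 0.00397
  x term: (-1×0.0600)² = 0.00360
Total = 0.00757. Share from x = 0.00360/0.00757 = 0.476.

47.6%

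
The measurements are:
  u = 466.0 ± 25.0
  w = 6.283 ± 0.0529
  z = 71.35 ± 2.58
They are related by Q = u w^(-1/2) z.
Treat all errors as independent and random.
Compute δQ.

Q is a product of powers, so relative uncertainties combine in quadrature:
  (1·δu/u)² = (1×0.0536)² = 0.00288;  (−½·δw/w)² = (-0.5×0.00842)² = 1.77e-05;  (1·δz/z)² = (1×0.0362)² = 0.00131
δQ/Q = √(0.00420) = 0.0648
Q = 13260, so δQ = 0.0648 × 13260 = 860.

860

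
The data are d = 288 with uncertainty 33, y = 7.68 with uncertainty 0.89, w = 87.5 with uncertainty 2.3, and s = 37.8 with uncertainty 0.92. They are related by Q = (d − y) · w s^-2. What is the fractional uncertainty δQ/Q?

Let u = d − y = 280. δu = √(δd² + δy²) = √(1090 + 0.792) = 33.0, so δu/u = 0.118.
Q is then a monomial in u, w, s:
δQ/Q = √((δu/u)² + (1·δw/w)² + (-2·δs/s)²) = √(0.0139 + 0.000691 + 0.00237) = 0.130

0.130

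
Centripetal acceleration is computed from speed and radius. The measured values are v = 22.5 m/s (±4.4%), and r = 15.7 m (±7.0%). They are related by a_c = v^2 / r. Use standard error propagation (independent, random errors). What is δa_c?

Relative error in a monomial: (δa_c/a_c)² = Σ (nᵢ · δxᵢ/xᵢ)².
  (2·δv/v)² = (2×0.0440)² = 0.00774;  (-1·δr/r)² = (-1×0.0700)² = 0.00490
δa_c/a_c = √(0.0126) = 0.112
a_c = 32.2 m/s^2, so δa_c = 0.112 × 32.2 = 3.63 m/s^2.

3.63 m/s^2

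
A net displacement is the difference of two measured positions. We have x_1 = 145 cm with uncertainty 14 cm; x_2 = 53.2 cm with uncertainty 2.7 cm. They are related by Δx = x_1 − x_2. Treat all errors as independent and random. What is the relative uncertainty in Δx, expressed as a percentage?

15.5%

For a sum/difference, combine absolute errors in quadrature:
  (δx_1)² = 196;  (δx_2)² = 7.29
δΔx = √(203) = 14.3 cm
Δx = 91.8 cm, so δΔx/Δx = 14.3/91.8 = 0.155.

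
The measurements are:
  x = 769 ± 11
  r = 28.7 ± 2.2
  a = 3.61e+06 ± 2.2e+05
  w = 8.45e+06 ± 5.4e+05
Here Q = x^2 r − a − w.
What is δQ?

Let p = x^2·r = 1.7e+07. δp/p = √((2·δx/x)² + (1·δr/r)²) = √(0.000818 + 0.00588) = 0.0818, so δp = 1.39e+06.
Q = p − a − w: δQ = √(δp² + δa² + δw²) = √(1.93e+12 + 4.84e+10 + 2.92e+11) = 1.51e+06

1.51e+06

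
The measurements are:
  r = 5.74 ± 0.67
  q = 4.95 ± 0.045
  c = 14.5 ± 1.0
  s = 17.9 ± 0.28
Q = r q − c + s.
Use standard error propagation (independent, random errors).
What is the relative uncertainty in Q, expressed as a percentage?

Let p = r·q = 28.4. δp/p = √((1·δr/r)² + (1·δq/q)²) = √(0.0136 + 8.26e-05) = 0.117, so δp = 3.33.
Q = p − c + s: δQ = √(δp² + δc² + δs²) = √(11.1 + 1.00 + 0.0784) = 3.48
Q = 31.8, so δQ/Q = 3.48/31.8 = 0.110.

11.0%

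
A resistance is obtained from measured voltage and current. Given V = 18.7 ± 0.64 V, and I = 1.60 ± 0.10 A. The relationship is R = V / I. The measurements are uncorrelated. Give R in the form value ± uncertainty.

11.7 ± 0.833 Ω

R is a product of powers, so relative uncertainties combine in quadrature:
  (1·δV/V)² = (1×0.0342)² = 0.00117;  (-1·δI/I)² = (-1×0.0625)² = 0.00391
δR/R = √(0.00508) = 0.0713
R = 11.7 Ω, so δR = 0.0713 × 11.7 = 0.833 Ω.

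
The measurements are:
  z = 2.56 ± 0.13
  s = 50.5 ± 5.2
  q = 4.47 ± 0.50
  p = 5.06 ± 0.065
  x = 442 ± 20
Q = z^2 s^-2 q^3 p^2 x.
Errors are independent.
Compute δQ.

For a monomial Q ∝ z^2, s^-2, q^3, p^2, x, fractional errors add in quadrature:
  (2·δz/z)² = (2×0.0508)² = 0.0103;  (-2·δs/s)² = (-2×0.103)² = 0.0424;  (3·δq/q)² = (3×0.112)² = 0.113;  (2·δp/p)² = (2×0.0128)² = 0.000660;  (1·δx/x)² = (1×0.0452)² = 0.00205
δQ/Q = √(0.168) = 0.410
Q = 2600, so δQ = 0.410 × 2600 = 1060.

1060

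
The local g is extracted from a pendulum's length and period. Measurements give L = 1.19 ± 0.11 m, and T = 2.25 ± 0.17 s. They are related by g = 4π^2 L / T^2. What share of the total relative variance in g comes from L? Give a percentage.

27.2%

(δg/g)² = (1·δL/L)² + (-2·δT/T)²
  L term: (1×0.0924)² = 0.00854
  T term: (-2×0.0756)² = 0.0228
Total = 0.0314. Share from L = 0.00854/0.0314 = 0.272.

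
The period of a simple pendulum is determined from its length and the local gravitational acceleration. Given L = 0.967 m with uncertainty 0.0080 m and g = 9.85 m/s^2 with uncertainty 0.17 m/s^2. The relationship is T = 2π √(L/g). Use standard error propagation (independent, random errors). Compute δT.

For a monomial T ∝ L^(1/2), g^(-1/2), fractional errors add in quadrature:
  (½·δL/L)² = (0.5×0.00827)² = 1.71e-05;  (−½·δg/g)² = (-0.5×0.0173)² = 7.45e-05
δT/T = √(9.16e-05) = 0.00957
T = 1.97 s, so δT = 0.00957 × 1.97 = 0.0188 s.

0.0188 s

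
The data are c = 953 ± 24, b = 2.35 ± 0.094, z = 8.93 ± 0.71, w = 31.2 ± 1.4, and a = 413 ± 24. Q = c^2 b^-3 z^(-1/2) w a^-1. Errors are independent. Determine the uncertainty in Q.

For a monomial Q ∝ c^2, b^-3, z^(-1/2), w, a^-1, fractional errors add in quadrature:
  (2·δc/c)² = (2×0.0252)² = 0.00254;  (-3·δb/b)² = (-3×0.0400)² = 0.0144;  (−½·δz/z)² = (-0.5×0.0795)² = 0.00158;  (1·δw/w)² = (1×0.0449)² = 0.00201;  (-1·δa/a)² = (-1×0.0581)² = 0.00338
δQ/Q = √(0.0239) = 0.155
Q = 1770, so δQ = 0.155 × 1770 = 274.

274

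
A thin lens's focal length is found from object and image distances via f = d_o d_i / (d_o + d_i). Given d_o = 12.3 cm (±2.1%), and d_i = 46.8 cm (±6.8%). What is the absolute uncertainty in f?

0.213 cm

∂f/∂d_o = (d_i/(d_o+d_i))² = 0.627;  ∂f/∂d_i = (d_o/(d_o+d_i))² = 0.0433
δf = √((∂f/∂d_o · δd_o)² + (∂f/∂d_i · δd_i)²) = √(0.0262 + 0.0190) = 0.213 cm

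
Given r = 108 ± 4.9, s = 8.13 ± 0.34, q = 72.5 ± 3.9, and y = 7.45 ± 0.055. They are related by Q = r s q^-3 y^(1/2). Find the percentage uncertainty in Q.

17.3%

Q is a product of powers, so relative uncertainties combine in quadrature:
  (1·δr/r)² = (1×0.0454)² = 0.00206;  (1·δs/s)² = (1×0.0418)² = 0.00175;  (-3·δq/q)² = (-3×0.0538)² = 0.0260;  (½·δy/y)² = (0.5×0.00738)² = 1.36e-05
δQ/Q = √(0.0299) = 0.173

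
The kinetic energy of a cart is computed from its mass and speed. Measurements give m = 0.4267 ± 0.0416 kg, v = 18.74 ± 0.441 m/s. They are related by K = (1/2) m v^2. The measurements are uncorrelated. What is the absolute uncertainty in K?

8.11 J

Relative error in a monomial: (δK/K)² = Σ (nᵢ · δxᵢ/xᵢ)².
  (1·δm/m)² = (1×0.0975)² = 0.00950;  (2·δv/v)² = (2×0.0235)² = 0.00222
δK/K = √(0.0117) = 0.108
K = 74.93 J, so δK = 0.108 × 74.93 = 8.11 J.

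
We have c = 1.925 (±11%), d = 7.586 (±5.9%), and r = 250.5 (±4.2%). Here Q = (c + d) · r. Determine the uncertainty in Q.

159

Let u = c + d = 9.511. δu = √(δc² + δd²) = √(0.0448 + 0.200) = 0.495, so δu/u = 0.0521.
Q is then a monomial in u, r:
δQ/Q = √((δu/u)² + (1·δr/r)²) = √(0.00271 + 0.00176) = 0.0669
Q = 2383, so δQ = 0.0669 × 2383 = 159.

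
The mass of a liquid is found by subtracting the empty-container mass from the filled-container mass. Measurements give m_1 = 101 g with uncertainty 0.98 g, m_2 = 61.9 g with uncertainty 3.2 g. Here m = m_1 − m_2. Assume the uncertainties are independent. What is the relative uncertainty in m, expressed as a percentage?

8.56%

Sums and differences: (δm)² = Σ (cᵢ δxᵢ)².
  (δm_1)² = 0.960;  (δm_2)² = 10.2
δm = √(11.2) = 3.35 g
m = 39.1 g, so δm/m = 3.35/39.1 = 0.0856.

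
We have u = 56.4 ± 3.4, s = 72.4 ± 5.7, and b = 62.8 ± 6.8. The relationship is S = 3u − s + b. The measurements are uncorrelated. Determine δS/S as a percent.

8.47%

Each term contributes (cᵢ δxᵢ)² to (δS)²:
  (3·δu)² = 104;  (δs)² = 32.5;  (δb)² = 46.2
δS = √(183) = 13.5
S = 160, so δS/S = 13.5/160 = 0.0847.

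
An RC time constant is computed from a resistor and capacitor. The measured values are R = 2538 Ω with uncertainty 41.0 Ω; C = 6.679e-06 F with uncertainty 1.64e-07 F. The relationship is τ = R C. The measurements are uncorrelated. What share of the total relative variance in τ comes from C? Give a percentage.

69.8%

(δτ/τ)² = (1·δR/R)² + (1·δC/C)²
  R term: (1×0.0162)² = 0.000261
  C term: (1×0.0246)² = 0.000603
Total = 0.000864. Share from C = 0.000603/0.000864 = 0.698.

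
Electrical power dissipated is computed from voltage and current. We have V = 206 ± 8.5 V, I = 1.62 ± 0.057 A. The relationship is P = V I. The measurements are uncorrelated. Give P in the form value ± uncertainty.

334 ± 18.1 W

Each factor contributes (exponent × relative error)² to (δP/P)²:
  (1·δV/V)² = (1×0.0413)² = 0.00170;  (1·δI/I)² = (1×0.0352)² = 0.00124
δP/P = √(0.00294) = 0.0542
P = 334 W, so δP = 0.0542 × 334 = 18.1 W.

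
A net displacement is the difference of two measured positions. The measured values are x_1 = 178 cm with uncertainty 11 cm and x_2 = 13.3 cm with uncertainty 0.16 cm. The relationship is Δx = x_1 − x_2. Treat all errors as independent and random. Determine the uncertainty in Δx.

Absolute uncertainties add in quadrature for a linear combination:
  (δx_1)² = 121;  (δx_2)² = 0.0256
δΔx = √(121) = 11.0 cm

11.0 cm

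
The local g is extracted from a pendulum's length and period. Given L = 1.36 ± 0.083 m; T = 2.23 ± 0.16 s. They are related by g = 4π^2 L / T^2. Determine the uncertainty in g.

1.68 m/s^2

For a monomial g ∝ L, T^-2, fractional errors add in quadrature:
  (1·δL/L)² = (1×0.0610)² = 0.00372;  (-2·δT/T)² = (-2×0.0717)² = 0.0206
δg/g = √(0.0243) = 0.156
g = 10.8 m/s^2, so δg = 0.156 × 10.8 = 1.68 m/s^2.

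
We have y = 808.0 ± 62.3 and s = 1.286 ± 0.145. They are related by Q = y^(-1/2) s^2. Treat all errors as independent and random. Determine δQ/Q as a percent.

Relative error in a monomial: (δQ/Q)² = Σ (nᵢ · δxᵢ/xᵢ)².
  (−½·δy/y)² = (-0.5×0.0771)² = 0.00149;  (2·δs/s)² = (2×0.113)² = 0.0509
δQ/Q = √(0.0523) = 0.229

22.9%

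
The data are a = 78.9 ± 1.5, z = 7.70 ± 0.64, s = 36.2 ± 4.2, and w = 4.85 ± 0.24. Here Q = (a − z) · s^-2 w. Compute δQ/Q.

0.238

Let u = a − z = 71.2. δu = √(δa² + δz²) = √(2.25 + 0.410) = 1.63, so δu/u = 0.0229.
Q is then a monomial in u, s, w:
δQ/Q = √((δu/u)² + (-2·δs/s)² + (1·δw/w)²) = √(0.000525 + 0.0538 + 0.00245) = 0.238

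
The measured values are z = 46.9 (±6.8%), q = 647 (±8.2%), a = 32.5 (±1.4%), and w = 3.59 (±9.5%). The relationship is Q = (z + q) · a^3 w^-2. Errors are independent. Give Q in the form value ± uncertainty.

Let u = z + q = 694. δu = √(δz² + δq²) = √(10.2 + 2810) = 53.1, so δu/u = 0.0766.
Q is then a monomial in u, a, w:
δQ/Q = √((δu/u)² + (3·δa/a)² + (-2·δw/w)²) = √(0.00587 + 0.00176 + 0.0361) = 0.209
Q = 1.85e+06, so δQ = 0.209 × 1.85e+06 = 3.87e+05.

(1.85 ± 0.387) × 10^6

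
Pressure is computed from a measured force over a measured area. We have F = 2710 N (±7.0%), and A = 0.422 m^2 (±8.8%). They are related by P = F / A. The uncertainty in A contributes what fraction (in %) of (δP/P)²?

(δP/P)² = (1·δF/F)² + (-1·δA/A)²
  F term: (1×0.0700)² = 0.00490
  A term: (-1×0.0880)² = 0.00774
Total = 0.0126. Share from A = 0.00774/0.0126 = 0.612.

61.2%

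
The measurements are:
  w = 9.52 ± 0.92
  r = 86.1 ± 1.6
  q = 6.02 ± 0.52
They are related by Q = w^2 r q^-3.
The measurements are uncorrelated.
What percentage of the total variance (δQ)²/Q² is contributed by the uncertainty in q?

(δQ/Q)² = (2·δw/w)² + (1·δr/r)² + (-3·δq/q)²
  w term: (2×0.0966)² = 0.0374
  r term: (1×0.0186)² = 0.000345
  q term: (-3×0.0864)² = 0.0672
Total = 0.105. Share from q = 0.0672/0.105 = 0.640.

64.0%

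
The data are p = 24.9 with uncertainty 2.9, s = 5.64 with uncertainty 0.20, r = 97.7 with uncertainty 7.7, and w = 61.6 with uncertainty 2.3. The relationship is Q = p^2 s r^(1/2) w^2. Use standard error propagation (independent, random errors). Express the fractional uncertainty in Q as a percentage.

25.0%

Each factor contributes (exponent × relative error)² to (δQ/Q)²:
  (2·δp/p)² = (2×0.116)² = 0.0543;  (1·δs/s)² = (1×0.0355)² = 0.00126;  (½·δr/r)² = (0.5×0.0788)² = 0.00155;  (2·δw/w)² = (2×0.0373)² = 0.00558
δQ/Q = √(0.0626) = 0.250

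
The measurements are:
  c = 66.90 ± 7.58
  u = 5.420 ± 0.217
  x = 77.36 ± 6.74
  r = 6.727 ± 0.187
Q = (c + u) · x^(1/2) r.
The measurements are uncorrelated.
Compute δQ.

Let w = c + u = 72.32. δw = √(δc² + δu²) = √(57.5 + 0.0471) = 7.58, so δw/w = 0.105.
Q is then a monomial in w, x, r:
δQ/Q = √((δw/w)² + (½·δx/x)² + (1·δr/r)²) = √(0.0110 + 0.00190 + 0.000773) = 0.117
Q = 4279, so δQ = 0.117 × 4279 = 500.

500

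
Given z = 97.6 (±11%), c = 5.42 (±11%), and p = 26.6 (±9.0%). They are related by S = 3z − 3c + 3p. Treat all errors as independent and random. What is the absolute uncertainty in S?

33.0

S is a linear combination, so absolute uncertainties add in quadrature:
  (3·δz)² = 1040;  (3·δc)² = 3.20;  (3·δp)² = 51.6
δS = √(1090) = 33.0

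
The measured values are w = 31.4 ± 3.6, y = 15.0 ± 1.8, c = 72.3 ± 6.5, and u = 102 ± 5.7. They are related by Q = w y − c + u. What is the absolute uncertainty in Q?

Let p = w·y = 471. δp/p = √((1·δw/w)² + (1·δy/y)²) = √(0.0131 + 0.0144) = 0.166, so δp = 78.2.
Q = p − c + u: δQ = √(δp² + δc² + δu²) = √(6110 + 42.2 + 32.5) = 78.6

78.6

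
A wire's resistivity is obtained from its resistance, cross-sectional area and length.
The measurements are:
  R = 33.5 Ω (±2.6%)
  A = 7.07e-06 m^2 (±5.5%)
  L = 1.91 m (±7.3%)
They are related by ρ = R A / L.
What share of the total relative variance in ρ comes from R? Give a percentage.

(δρ/ρ)² = (1·δR/R)² + (1·δA/A)² + (-1·δL/L)²
  R term: (1×0.0260)² = 0.000676
  A term: (1×0.0550)² = 0.00302
  L term: (-1×0.0730)² = 0.00533
Total = 0.00903. Share from R = 0.000676/0.00903 = 0.0749.

7.49%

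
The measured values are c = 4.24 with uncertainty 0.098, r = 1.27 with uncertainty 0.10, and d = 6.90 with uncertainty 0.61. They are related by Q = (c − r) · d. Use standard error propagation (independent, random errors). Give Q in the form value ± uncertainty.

20.5 ± 2.05

Let u = c − r = 2.97. δu = √(δc² + δr²) = √(0.00960 + 0.0100) = 0.140, so δu/u = 0.0471.
Q is then a monomial in u, d:
δQ/Q = √((δu/u)² + (1·δd/d)²) = √(0.00222 + 0.00782) = 0.100
Q = 20.5, so δQ = 0.100 × 20.5 = 2.05.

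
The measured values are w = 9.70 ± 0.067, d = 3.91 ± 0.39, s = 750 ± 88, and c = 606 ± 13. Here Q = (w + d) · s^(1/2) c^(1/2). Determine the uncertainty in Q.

609

Let u = w + d = 13.6. δu = √(δw² + δd²) = √(0.00449 + 0.152) = 0.396, so δu/u = 0.0291.
Q is then a monomial in u, s, c:
δQ/Q = √((δu/u)² + (½·δs/s)² + (½·δc/c)²) = √(0.000845 + 0.00344 + 0.000115) = 0.0663
Q = 9180, so δQ = 0.0663 × 9180 = 609.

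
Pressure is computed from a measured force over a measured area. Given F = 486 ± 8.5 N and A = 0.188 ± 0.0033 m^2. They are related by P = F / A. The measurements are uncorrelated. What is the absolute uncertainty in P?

64.1 Pa

P is a product of powers, so relative uncertainties combine in quadrature:
  (1·δF/F)² = (1×0.0175)² = 0.000306;  (-1·δA/A)² = (-1×0.0176)² = 0.000308
δP/P = √(0.000614) = 0.0248
P = 2590 Pa, so δP = 0.0248 × 2590 = 64.1 Pa.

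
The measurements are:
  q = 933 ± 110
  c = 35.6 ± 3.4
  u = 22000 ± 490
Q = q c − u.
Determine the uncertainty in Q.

Let p = q·c = 33200. δp/p = √((1·δq/q)² + (1·δc/c)²) = √(0.0139 + 0.00912) = 0.152, so δp = 5040.
Q = p − u: δQ = √(δp² + δu²) = √(2.54e+07 + 2.4e+05) = 5060

5060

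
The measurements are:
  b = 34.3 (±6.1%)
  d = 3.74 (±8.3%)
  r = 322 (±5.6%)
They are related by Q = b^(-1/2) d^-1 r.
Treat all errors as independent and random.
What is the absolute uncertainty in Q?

1.54

Relative error in a monomial: (δQ/Q)² = Σ (nᵢ · δxᵢ/xᵢ)².
  (−½·δb/b)² = (-0.5×0.0610)² = 0.000930;  (-1·δd/d)² = (-1×0.0830)² = 0.00689;  (1·δr/r)² = (1×0.0560)² = 0.00314
δQ/Q = √(0.0110) = 0.105
Q = 14.7, so δQ = 0.105 × 14.7 = 1.54.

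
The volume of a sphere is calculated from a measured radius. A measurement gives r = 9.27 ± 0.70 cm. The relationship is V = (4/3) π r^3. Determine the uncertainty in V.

756 cm^3

V ∝ r^3, so δV/V = |3| · δr/r = 3 × 0.0755 = 0.227.
V = 3340 cm^3, so δV = 0.227 × 3340 = 756 cm^3.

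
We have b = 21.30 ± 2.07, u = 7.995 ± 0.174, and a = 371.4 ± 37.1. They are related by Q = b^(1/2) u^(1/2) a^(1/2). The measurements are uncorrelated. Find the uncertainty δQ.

17.7

Q is a product of powers, so relative uncertainties combine in quadrature:
  (½·δb/b)² = (0.5×0.0972)² = 0.00236;  (½·δu/u)² = (0.5×0.0218)² = 0.000118;  (½·δa/a)² = (0.5×0.0999)² = 0.00249
δQ/Q = √(0.00497) = 0.0705
Q = 251.5, so δQ = 0.0705 × 251.5 = 17.7.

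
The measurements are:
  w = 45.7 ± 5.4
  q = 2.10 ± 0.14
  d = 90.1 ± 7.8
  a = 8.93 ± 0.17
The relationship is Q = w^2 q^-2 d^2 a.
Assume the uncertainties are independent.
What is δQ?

For a monomial Q ∝ w^2, q^-2, d^2, a, fractional errors add in quadrature:
  (2·δw/w)² = (2×0.118)² = 0.0558;  (-2·δq/q)² = (-2×0.0667)² = 0.0178;  (2·δd/d)² = (2×0.0866)² = 0.0300;  (1·δa/a)² = (1×0.0190)² = 0.000362
δQ/Q = √(0.104) = 0.322
Q = 3.43e+07, so δQ = 0.322 × 3.43e+07 = 1.11e+07.

1.11e+07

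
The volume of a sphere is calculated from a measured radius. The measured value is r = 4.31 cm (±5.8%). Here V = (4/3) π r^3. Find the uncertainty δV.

Products/powers → add relative errors in quadrature, weighted by exponent:
  (3·δr/r)² = (3×0.0580)² = 0.0303
δV/V = √(0.0303) = 0.174
V = 335 cm^3, so δV = 0.174 × 335 = 58.4 cm^3.

58.4 cm^3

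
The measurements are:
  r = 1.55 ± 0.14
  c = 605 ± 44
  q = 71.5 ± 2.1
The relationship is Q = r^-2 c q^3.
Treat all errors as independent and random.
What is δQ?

1.97e+07

Each factor contributes (exponent × relative error)² to (δQ/Q)²:
  (-2·δr/r)² = (-2×0.0903)² = 0.0326;  (1·δc/c)² = (1×0.0727)² = 0.00529;  (3·δq/q)² = (3×0.0294)² = 0.00776
δQ/Q = √(0.0457) = 0.214
Q = 9.2e+07, so δQ = 0.214 × 9.2e+07 = 1.97e+07.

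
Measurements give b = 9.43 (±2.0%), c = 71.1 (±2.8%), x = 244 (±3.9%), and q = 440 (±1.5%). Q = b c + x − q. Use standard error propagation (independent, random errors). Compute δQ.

Let p = b·c = 670. δp/p = √((1·δb/b)² + (1·δc/c)²) = √(0.000400 + 0.000784) = 0.0344, so δp = 23.1.
Q = p + x − q: δQ = √(δp² + δx² + δq²) = √(532 + 90.6 + 43.6) = 25.8

25.8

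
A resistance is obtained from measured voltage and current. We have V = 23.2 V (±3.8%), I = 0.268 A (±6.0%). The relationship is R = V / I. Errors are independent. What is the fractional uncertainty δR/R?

Products/powers → add relative errors in quadrature, weighted by exponent:
  (1·δV/V)² = (1×0.0380)² = 0.00144;  (-1·δI/I)² = (-1×0.0600)² = 0.00360
δR/R = √(0.00504) = 0.0710

0.0710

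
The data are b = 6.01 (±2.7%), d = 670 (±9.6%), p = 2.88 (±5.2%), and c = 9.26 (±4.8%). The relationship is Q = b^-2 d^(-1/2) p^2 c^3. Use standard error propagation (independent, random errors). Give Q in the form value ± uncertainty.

7.04 ± 1.35

For a monomial Q ∝ b^-2, d^(-1/2), p^2, c^3, fractional errors add in quadrature:
  (-2·δb/b)² = (-2×0.0270)² = 0.00292;  (−½·δd/d)² = (-0.5×0.0960)² = 0.00230;  (2·δp/p)² = (2×0.0520)² = 0.0108;  (3·δc/c)² = (3×0.0480)² = 0.0207
δQ/Q = √(0.0368) = 0.192
Q = 7.04, so δQ = 0.192 × 7.04 = 1.35.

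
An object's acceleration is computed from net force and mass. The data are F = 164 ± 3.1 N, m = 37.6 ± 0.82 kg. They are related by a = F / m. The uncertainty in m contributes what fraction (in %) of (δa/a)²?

57.1%

(δa/a)² = (1·δF/F)² + (-1·δm/m)²
  F term: (1×0.0189)² = 0.000357
  m term: (-1×0.0218)² = 0.000476
Total = 0.000833. Share from m = 0.000476/0.000833 = 0.571.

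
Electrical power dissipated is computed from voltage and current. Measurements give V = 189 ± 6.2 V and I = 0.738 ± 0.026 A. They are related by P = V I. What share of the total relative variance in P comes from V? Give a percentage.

46.4%

(δP/P)² = (1·δV/V)² + (1·δI/I)²
  V term: (1×0.0328)² = 0.00108
  I term: (1×0.0352)² = 0.00124
Total = 0.00232. Share from V = 0.00108/0.00232 = 0.464.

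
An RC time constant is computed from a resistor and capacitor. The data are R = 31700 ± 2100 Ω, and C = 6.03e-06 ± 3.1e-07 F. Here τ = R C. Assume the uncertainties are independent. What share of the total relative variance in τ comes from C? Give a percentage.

37.6%

(δτ/τ)² = (1·δR/R)² + (1·δC/C)²
  R term: (1×0.0662)² = 0.00439
  C term: (1×0.0514)² = 0.00264
Total = 0.00703. Share from C = 0.00264/0.00703 = 0.376.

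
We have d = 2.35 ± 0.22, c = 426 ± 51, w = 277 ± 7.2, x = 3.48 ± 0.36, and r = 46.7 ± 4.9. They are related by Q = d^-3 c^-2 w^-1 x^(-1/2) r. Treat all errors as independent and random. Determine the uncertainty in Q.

1.49e-08

For a monomial Q ∝ d^-3, c^-2, w^-1, x^(-1/2), r, fractional errors add in quadrature:
  (-3·δd/d)² = (-3×0.0936)² = 0.0789;  (-2·δc/c)² = (-2×0.120)² = 0.0573;  (-1·δw/w)² = (-1×0.0260)² = 0.000676;  (−½·δx/x)² = (-0.5×0.103)² = 0.00268;  (1·δr/r)² = (1×0.105)² = 0.0110
δQ/Q = √(0.151) = 0.388
Q = 3.84e-08, so δQ = 0.388 × 3.84e-08 = 1.49e-08.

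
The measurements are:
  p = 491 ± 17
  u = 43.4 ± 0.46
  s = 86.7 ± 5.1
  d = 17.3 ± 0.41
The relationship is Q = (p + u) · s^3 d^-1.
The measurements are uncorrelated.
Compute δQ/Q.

Let w = p + u = 534. δw = √(δp² + δu²) = √(289 + 0.212) = 17.0, so δw/w = 0.0318.
Q is then a monomial in w, s, d:
δQ/Q = √((δw/w)² + (3·δs/s)² + (-1·δd/d)²) = √(0.00101 + 0.0311 + 0.000562) = 0.181

0.181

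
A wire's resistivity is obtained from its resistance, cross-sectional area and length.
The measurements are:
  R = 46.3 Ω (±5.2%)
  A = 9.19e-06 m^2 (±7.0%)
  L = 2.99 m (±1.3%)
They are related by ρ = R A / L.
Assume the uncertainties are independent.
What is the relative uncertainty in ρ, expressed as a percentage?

ρ is a product of powers, so relative uncertainties combine in quadrature:
  (1·δR/R)² = (1×0.0520)² = 0.00270;  (1·δA/A)² = (1×0.0700)² = 0.00490;  (-1·δL/L)² = (-1×0.0130)² = 0.000169
δρ/ρ = √(0.00777) = 0.0882

8.82%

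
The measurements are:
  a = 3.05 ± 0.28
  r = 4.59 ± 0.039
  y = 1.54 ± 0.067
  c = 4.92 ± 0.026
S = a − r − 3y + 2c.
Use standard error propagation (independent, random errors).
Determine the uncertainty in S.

Each term contributes (cᵢ δxᵢ)² to (δS)²:
  (δa)² = 0.0784;  (δr)² = 0.00152;  (3·δy)² = 0.0404;  (2·δc)² = 0.00270
δS = √(0.123) = 0.351

0.351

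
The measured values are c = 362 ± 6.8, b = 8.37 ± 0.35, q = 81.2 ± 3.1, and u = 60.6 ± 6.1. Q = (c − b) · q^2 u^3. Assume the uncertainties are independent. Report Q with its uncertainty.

Let w = c − b = 354. δw = √(δc² + δb²) = √(46.2 + 0.122) = 6.81, so δw/w = 0.0193.
Q is then a monomial in w, q, u:
δQ/Q = √((δw/w)² + (2·δq/q)² + (3·δu/u)²) = √(0.000371 + 0.00583 + 0.0912) = 0.312
Q = 5.19e+11, so δQ = 0.312 × 5.19e+11 = 1.62e+11.

(5.19 ± 1.62) × 10^11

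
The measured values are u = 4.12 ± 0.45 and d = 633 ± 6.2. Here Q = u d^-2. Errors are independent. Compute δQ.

Q is a product of powers, so relative uncertainties combine in quadrature:
  (1·δu/u)² = (1×0.109)² = 0.0119;  (-2·δd/d)² = (-2×0.00979)² = 0.000384
δQ/Q = √(0.0123) = 0.111
Q = 1.03e-05, so δQ = 0.111 × 1.03e-05 = 1.14e-06.

1.14e-06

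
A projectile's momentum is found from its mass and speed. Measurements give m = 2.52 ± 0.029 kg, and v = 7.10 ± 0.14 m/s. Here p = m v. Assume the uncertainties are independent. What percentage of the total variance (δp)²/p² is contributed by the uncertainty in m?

25.4%

(δp/p)² = (1·δm/m)² + (1·δv/v)²
  m term: (1×0.0115)² = 0.000132
  v term: (1×0.0197)² = 0.000389
Total = 0.000521. Share from m = 0.000132/0.000521 = 0.254.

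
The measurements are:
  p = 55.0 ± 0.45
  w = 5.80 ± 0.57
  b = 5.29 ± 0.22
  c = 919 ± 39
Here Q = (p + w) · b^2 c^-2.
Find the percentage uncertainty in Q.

Let u = p + w = 60.8. δu = √(δp² + δw²) = √(0.203 + 0.325) = 0.726, so δu/u = 0.0119.
Q is then a monomial in u, b, c:
δQ/Q = √((δu/u)² + (2·δb/b)² + (-2·δc/c)²) = √(0.000143 + 0.00692 + 0.00720) = 0.119

11.9%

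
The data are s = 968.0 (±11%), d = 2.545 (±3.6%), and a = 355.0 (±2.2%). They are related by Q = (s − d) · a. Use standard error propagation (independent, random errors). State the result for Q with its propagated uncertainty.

Let u = s − d = 965.5. δu = √(δs² + δd²) = √(11300 + 0.00839) = 106, so δu/u = 0.110.
Q is then a monomial in u, a:
δQ/Q = √((δu/u)² + (1·δa/a)²) = √(0.0122 + 0.000484) = 0.112
Q = 342700, so δQ = 0.112 × 342700 = 38500.

342700 ± 38500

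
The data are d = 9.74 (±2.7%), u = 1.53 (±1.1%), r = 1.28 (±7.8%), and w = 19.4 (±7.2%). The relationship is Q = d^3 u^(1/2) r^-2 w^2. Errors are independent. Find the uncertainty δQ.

59700

Each factor contributes (exponent × relative error)² to (δQ/Q)²:
  (3·δd/d)² = (3×0.0270)² = 0.00656;  (½·δu/u)² = (0.5×0.0110)² = 3.03e-05;  (-2·δr/r)² = (-2×0.0780)² = 0.0243;  (2·δw/w)² = (2×0.0720)² = 0.0207
δQ/Q = √(0.0517) = 0.227
Q = 2.63e+05, so δQ = 0.227 × 2.63e+05 = 59700.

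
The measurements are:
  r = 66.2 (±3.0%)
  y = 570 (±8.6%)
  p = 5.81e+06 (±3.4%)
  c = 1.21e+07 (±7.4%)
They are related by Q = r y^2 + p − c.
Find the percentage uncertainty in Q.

25.4%

Let w = r·y^2 = 2.15e+07. δw/w = √((1·δr/r)² + (2·δy/y)²) = √(0.000900 + 0.0296) = 0.175, so δw = 3.76e+06.
Q = w + p − c: δQ = √(δw² + δp² + δc²) = √(1.41e+13 + 3.9e+10 + 8.02e+11) = 3.87e+06
Q = 1.52e+07, so δQ/Q = 3.87e+06/1.52e+07 = 0.254.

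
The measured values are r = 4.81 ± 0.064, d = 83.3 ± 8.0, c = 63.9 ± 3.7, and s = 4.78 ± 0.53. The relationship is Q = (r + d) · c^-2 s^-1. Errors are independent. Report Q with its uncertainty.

0.00451 ± 0.000832

Let u = r + d = 88.1. δu = √(δr² + δd²) = √(0.00410 + 64.0) = 8.00, so δu/u = 0.0908.
Q is then a monomial in u, c, s:
δQ/Q = √((δu/u)² + (-2·δc/c)² + (-1·δs/s)²) = √(0.00824 + 0.0134 + 0.0123) = 0.184
Q = 0.00451, so δQ = 0.184 × 0.00451 = 0.000832.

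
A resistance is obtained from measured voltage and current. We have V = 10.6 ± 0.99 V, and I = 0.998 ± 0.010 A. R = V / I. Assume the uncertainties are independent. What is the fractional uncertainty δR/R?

Relative error in a monomial: (δR/R)² = Σ (nᵢ · δxᵢ/xᵢ)².
  (1·δV/V)² = (1×0.0934)² = 0.00872;  (-1·δI/I)² = (-1×0.0100)² = 0.000100
δR/R = √(0.00882) = 0.0939

0.0939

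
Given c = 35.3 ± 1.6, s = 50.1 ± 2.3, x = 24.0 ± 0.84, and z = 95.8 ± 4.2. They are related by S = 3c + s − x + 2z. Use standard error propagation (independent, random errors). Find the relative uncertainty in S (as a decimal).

Each term contributes (cᵢ δxᵢ)² to (δS)²:
  (3·δc)² = 23.0;  (δs)² = 5.29;  (δx)² = 0.706;  (2·δz)² = 70.6
δS = √(99.6) = 9.98
S = 324, so δS/S = 9.98/324 = 0.0308.

0.0308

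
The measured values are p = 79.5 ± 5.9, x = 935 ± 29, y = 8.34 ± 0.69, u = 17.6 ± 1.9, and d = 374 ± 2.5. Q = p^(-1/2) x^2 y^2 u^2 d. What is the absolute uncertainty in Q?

2.22e+11

Since Q is a product/quotient, work with relative uncertainties:
  (−½·δp/p)² = (-0.5×0.0742)² = 0.00138;  (2·δx/x)² = (2×0.0310)² = 0.00385;  (2·δy/y)² = (2×0.0827)² = 0.0274;  (2·δu/u)² = (2×0.108)² = 0.0466;  (1·δd/d)² = (1×0.00668)² = 4.47e-05
δQ/Q = √(0.0793) = 0.282
Q = 7.9e+11, so δQ = 0.282 × 7.9e+11 = 2.22e+11.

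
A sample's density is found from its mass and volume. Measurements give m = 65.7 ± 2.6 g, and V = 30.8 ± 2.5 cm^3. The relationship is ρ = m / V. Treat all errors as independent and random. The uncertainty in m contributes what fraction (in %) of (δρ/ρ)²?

19.2%

(δρ/ρ)² = (1·δm/m)² + (-1·δV/V)²
  m term: (1×0.0396)² = 0.00157
  V term: (-1×0.0812)² = 0.00659
Total = 0.00815. Share from m = 0.00157/0.00815 = 0.192.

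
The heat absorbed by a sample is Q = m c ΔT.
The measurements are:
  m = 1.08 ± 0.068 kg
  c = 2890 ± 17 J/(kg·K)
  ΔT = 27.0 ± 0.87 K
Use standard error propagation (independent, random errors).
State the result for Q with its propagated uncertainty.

84300 ± 5980 J

Relative error in a monomial: (δQ/Q)² = Σ (nᵢ · δxᵢ/xᵢ)².
  (1·δm/m)² = (1×0.0630)² = 0.00396;  (1·δc/c)² = (1×0.00588)² = 3.46e-05;  (1·δΔT/ΔT)² = (1×0.0322)² = 0.00104
δQ/Q = √(0.00504) = 0.0710
Q = 84300 J, so δQ = 0.0710 × 84300 = 5980 J.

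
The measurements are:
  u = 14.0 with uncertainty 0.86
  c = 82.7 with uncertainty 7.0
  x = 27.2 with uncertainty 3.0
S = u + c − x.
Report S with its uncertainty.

Absolute uncertainties add in quadrature for a linear combination:
  (δu)² = 0.740;  (δc)² = 49.0;  (δx)² = 9.00
δS = √(58.7) = 7.66
S = 69.5.

69.5 ± 7.66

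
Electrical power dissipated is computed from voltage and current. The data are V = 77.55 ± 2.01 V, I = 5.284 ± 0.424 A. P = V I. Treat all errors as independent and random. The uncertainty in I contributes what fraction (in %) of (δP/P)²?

90.6%

(δP/P)² = (1·δV/V)² + (1·δI/I)²
  V term: (1×0.0259)² = 0.000672
  I term: (1×0.0802)² = 0.00644
Total = 0.00711. Share from I = 0.00644/0.00711 = 0.906.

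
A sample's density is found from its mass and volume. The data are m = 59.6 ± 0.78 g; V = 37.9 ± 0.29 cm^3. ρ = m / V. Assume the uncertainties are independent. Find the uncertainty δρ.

0.0238 g/cm^3

Each factor contributes (exponent × relative error)² to (δρ/ρ)²:
  (1·δm/m)² = (1×0.0131)² = 0.000171;  (-1·δV/V)² = (-1×0.00765)² = 5.85e-05
δρ/ρ = √(0.000230) = 0.0152
ρ = 1.57 g/cm^3, so δρ = 0.0152 × 1.57 = 0.0238 g/cm^3.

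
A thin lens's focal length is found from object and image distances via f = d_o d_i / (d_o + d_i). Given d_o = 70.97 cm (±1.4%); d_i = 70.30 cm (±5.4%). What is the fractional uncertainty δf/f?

∂f/∂d_o = (d_i/(d_o+d_i))² = 0.248;  ∂f/∂d_i = (d_o/(d_o+d_i))² = 0.252
δf = √((∂f/∂d_o · δd_o)² + (∂f/∂d_i · δd_i)²) = √(0.0605 + 0.918) = 0.989 cm
f = 35.32 cm, so δf/f = 0.989/35.32 = 0.0280.

0.0280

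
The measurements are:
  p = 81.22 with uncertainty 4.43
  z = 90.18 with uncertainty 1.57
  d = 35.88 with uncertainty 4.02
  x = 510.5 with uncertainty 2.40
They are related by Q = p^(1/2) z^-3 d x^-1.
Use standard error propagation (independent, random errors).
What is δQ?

1.09e-07

Each factor contributes (exponent × relative error)² to (δQ/Q)²:
  (½·δp/p)² = (0.5×0.0545)² = 0.000744;  (-3·δz/z)² = (-3×0.0174)² = 0.00273;  (1·δd/d)² = (1×0.112)² = 0.0126;  (-1·δx/x)² = (-1×0.00470)² = 2.21e-05
δQ/Q = √(0.0160) = 0.127
Q = 8.637e-07, so δQ = 0.127 × 8.637e-07 = 1.09e-07.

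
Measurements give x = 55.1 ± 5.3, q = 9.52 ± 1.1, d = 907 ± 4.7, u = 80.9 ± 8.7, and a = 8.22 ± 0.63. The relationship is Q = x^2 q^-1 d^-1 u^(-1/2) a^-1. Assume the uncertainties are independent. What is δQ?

Q is a product of powers, so relative uncertainties combine in quadrature:
  (2·δx/x)² = (2×0.0962)² = 0.0370;  (-1·δq/q)² = (-1×0.116)² = 0.0134;  (-1·δd/d)² = (-1×0.00518)² = 2.69e-05;  (−½·δu/u)² = (-0.5×0.108)² = 0.00289;  (-1·δa/a)² = (-1×0.0766)² = 0.00587
δQ/Q = √(0.0592) = 0.243
Q = 0.00476, so δQ = 0.243 × 0.00476 = 0.00116.

0.00116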